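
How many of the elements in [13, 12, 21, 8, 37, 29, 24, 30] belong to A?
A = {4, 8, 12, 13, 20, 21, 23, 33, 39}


Set A = {4, 8, 12, 13, 20, 21, 23, 33, 39}
Candidates: [13, 12, 21, 8, 37, 29, 24, 30]
Check each candidate:
13 ∈ A, 12 ∈ A, 21 ∈ A, 8 ∈ A, 37 ∉ A, 29 ∉ A, 24 ∉ A, 30 ∉ A
Count of candidates in A: 4

4


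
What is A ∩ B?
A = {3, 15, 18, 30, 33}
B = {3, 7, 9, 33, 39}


Set A = {3, 15, 18, 30, 33}
Set B = {3, 7, 9, 33, 39}
A ∩ B includes only elements in both sets.
Check each element of A against B:
3 ✓, 15 ✗, 18 ✗, 30 ✗, 33 ✓
A ∩ B = {3, 33}

{3, 33}


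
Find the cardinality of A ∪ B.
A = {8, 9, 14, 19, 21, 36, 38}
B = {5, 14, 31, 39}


Set A = {8, 9, 14, 19, 21, 36, 38}, |A| = 7
Set B = {5, 14, 31, 39}, |B| = 4
A ∩ B = {14}, |A ∩ B| = 1
|A ∪ B| = |A| + |B| - |A ∩ B| = 7 + 4 - 1 = 10

10


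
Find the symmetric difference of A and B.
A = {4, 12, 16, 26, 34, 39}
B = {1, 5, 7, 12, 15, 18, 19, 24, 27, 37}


Set A = {4, 12, 16, 26, 34, 39}
Set B = {1, 5, 7, 12, 15, 18, 19, 24, 27, 37}
A △ B = (A \ B) ∪ (B \ A)
Elements in A but not B: {4, 16, 26, 34, 39}
Elements in B but not A: {1, 5, 7, 15, 18, 19, 24, 27, 37}
A △ B = {1, 4, 5, 7, 15, 16, 18, 19, 24, 26, 27, 34, 37, 39}

{1, 4, 5, 7, 15, 16, 18, 19, 24, 26, 27, 34, 37, 39}


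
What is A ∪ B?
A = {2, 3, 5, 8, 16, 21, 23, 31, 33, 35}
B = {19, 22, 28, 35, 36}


Set A = {2, 3, 5, 8, 16, 21, 23, 31, 33, 35}
Set B = {19, 22, 28, 35, 36}
A ∪ B includes all elements in either set.
Elements from A: {2, 3, 5, 8, 16, 21, 23, 31, 33, 35}
Elements from B not already included: {19, 22, 28, 36}
A ∪ B = {2, 3, 5, 8, 16, 19, 21, 22, 23, 28, 31, 33, 35, 36}

{2, 3, 5, 8, 16, 19, 21, 22, 23, 28, 31, 33, 35, 36}


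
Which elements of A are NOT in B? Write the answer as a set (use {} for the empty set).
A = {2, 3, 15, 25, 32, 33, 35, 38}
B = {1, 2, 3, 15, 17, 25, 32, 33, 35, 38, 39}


Set A = {2, 3, 15, 25, 32, 33, 35, 38}
Set B = {1, 2, 3, 15, 17, 25, 32, 33, 35, 38, 39}
Check each element of A against B:
2 ∈ B, 3 ∈ B, 15 ∈ B, 25 ∈ B, 32 ∈ B, 33 ∈ B, 35 ∈ B, 38 ∈ B
Elements of A not in B: {}

{}


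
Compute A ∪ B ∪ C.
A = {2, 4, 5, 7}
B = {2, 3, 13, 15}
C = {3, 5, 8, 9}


Set A = {2, 4, 5, 7}
Set B = {2, 3, 13, 15}
Set C = {3, 5, 8, 9}
First, A ∪ B = {2, 3, 4, 5, 7, 13, 15}
Then, (A ∪ B) ∪ C = {2, 3, 4, 5, 7, 8, 9, 13, 15}

{2, 3, 4, 5, 7, 8, 9, 13, 15}


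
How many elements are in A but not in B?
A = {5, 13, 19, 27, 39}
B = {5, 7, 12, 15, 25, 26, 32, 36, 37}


Set A = {5, 13, 19, 27, 39}
Set B = {5, 7, 12, 15, 25, 26, 32, 36, 37}
A \ B = {13, 19, 27, 39}
|A \ B| = 4

4


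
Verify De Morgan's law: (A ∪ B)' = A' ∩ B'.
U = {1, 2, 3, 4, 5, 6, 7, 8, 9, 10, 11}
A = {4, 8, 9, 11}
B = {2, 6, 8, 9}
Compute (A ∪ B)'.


U = {1, 2, 3, 4, 5, 6, 7, 8, 9, 10, 11}
A = {4, 8, 9, 11}, B = {2, 6, 8, 9}
A ∪ B = {2, 4, 6, 8, 9, 11}
(A ∪ B)' = U \ (A ∪ B) = {1, 3, 5, 7, 10}
Verification via A' ∩ B': A' = {1, 2, 3, 5, 6, 7, 10}, B' = {1, 3, 4, 5, 7, 10, 11}
A' ∩ B' = {1, 3, 5, 7, 10} ✓

{1, 3, 5, 7, 10}


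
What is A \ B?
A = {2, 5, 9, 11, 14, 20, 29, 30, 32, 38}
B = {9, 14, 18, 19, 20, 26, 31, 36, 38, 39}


Set A = {2, 5, 9, 11, 14, 20, 29, 30, 32, 38}
Set B = {9, 14, 18, 19, 20, 26, 31, 36, 38, 39}
A \ B includes elements in A that are not in B.
Check each element of A:
2 (not in B, keep), 5 (not in B, keep), 9 (in B, remove), 11 (not in B, keep), 14 (in B, remove), 20 (in B, remove), 29 (not in B, keep), 30 (not in B, keep), 32 (not in B, keep), 38 (in B, remove)
A \ B = {2, 5, 11, 29, 30, 32}

{2, 5, 11, 29, 30, 32}


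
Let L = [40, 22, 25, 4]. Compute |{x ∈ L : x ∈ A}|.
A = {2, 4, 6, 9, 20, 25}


Set A = {2, 4, 6, 9, 20, 25}
Candidates: [40, 22, 25, 4]
Check each candidate:
40 ∉ A, 22 ∉ A, 25 ∈ A, 4 ∈ A
Count of candidates in A: 2

2


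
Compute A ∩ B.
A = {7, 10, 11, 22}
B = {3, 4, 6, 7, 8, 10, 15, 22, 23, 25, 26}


Set A = {7, 10, 11, 22}
Set B = {3, 4, 6, 7, 8, 10, 15, 22, 23, 25, 26}
A ∩ B includes only elements in both sets.
Check each element of A against B:
7 ✓, 10 ✓, 11 ✗, 22 ✓
A ∩ B = {7, 10, 22}

{7, 10, 22}


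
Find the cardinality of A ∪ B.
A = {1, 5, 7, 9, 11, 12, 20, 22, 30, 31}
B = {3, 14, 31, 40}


Set A = {1, 5, 7, 9, 11, 12, 20, 22, 30, 31}, |A| = 10
Set B = {3, 14, 31, 40}, |B| = 4
A ∩ B = {31}, |A ∩ B| = 1
|A ∪ B| = |A| + |B| - |A ∩ B| = 10 + 4 - 1 = 13

13


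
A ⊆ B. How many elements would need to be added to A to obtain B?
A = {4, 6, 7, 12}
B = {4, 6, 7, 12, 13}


Set A = {4, 6, 7, 12}, |A| = 4
Set B = {4, 6, 7, 12, 13}, |B| = 5
Since A ⊆ B: B \ A = {13}
|B| - |A| = 5 - 4 = 1

1


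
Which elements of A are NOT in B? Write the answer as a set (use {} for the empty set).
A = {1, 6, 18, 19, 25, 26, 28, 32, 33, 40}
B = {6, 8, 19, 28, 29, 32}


Set A = {1, 6, 18, 19, 25, 26, 28, 32, 33, 40}
Set B = {6, 8, 19, 28, 29, 32}
Check each element of A against B:
1 ∉ B (include), 6 ∈ B, 18 ∉ B (include), 19 ∈ B, 25 ∉ B (include), 26 ∉ B (include), 28 ∈ B, 32 ∈ B, 33 ∉ B (include), 40 ∉ B (include)
Elements of A not in B: {1, 18, 25, 26, 33, 40}

{1, 18, 25, 26, 33, 40}


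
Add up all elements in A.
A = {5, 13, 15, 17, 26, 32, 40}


Set A = {5, 13, 15, 17, 26, 32, 40}
Sum = 5 + 13 + 15 + 17 + 26 + 32 + 40 = 148

148


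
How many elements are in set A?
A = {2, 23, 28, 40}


Set A = {2, 23, 28, 40}
Listing elements: 2, 23, 28, 40
Counting: 4 elements
|A| = 4

4


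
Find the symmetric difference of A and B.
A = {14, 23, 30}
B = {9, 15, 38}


Set A = {14, 23, 30}
Set B = {9, 15, 38}
A △ B = (A \ B) ∪ (B \ A)
Elements in A but not B: {14, 23, 30}
Elements in B but not A: {9, 15, 38}
A △ B = {9, 14, 15, 23, 30, 38}

{9, 14, 15, 23, 30, 38}


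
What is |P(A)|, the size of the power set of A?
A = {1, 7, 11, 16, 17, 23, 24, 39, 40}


Set A = {1, 7, 11, 16, 17, 23, 24, 39, 40}
|A| = 9
The power set P(A) contains all subsets of A.
|P(A)| = 2^|A| = 2^9 = 512

512


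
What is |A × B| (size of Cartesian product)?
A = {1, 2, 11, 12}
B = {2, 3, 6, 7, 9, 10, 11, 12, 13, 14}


Set A = {1, 2, 11, 12} has 4 elements.
Set B = {2, 3, 6, 7, 9, 10, 11, 12, 13, 14} has 10 elements.
|A × B| = |A| × |B| = 4 × 10 = 40

40


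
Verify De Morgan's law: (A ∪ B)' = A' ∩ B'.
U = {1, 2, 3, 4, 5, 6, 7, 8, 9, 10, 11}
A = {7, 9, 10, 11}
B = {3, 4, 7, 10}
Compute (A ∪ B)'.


U = {1, 2, 3, 4, 5, 6, 7, 8, 9, 10, 11}
A = {7, 9, 10, 11}, B = {3, 4, 7, 10}
A ∪ B = {3, 4, 7, 9, 10, 11}
(A ∪ B)' = U \ (A ∪ B) = {1, 2, 5, 6, 8}
Verification via A' ∩ B': A' = {1, 2, 3, 4, 5, 6, 8}, B' = {1, 2, 5, 6, 8, 9, 11}
A' ∩ B' = {1, 2, 5, 6, 8} ✓

{1, 2, 5, 6, 8}


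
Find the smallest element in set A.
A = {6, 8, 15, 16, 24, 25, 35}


Set A = {6, 8, 15, 16, 24, 25, 35}
Elements in ascending order: 6, 8, 15, 16, 24, 25, 35
The smallest element is 6.

6


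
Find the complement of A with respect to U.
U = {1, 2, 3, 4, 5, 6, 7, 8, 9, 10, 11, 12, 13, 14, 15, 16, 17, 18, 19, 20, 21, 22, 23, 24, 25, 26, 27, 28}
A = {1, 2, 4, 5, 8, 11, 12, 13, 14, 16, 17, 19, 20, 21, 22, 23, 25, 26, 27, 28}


Universal set U = {1, 2, 3, 4, 5, 6, 7, 8, 9, 10, 11, 12, 13, 14, 15, 16, 17, 18, 19, 20, 21, 22, 23, 24, 25, 26, 27, 28}
Set A = {1, 2, 4, 5, 8, 11, 12, 13, 14, 16, 17, 19, 20, 21, 22, 23, 25, 26, 27, 28}
A' = U \ A = elements in U but not in A
Checking each element of U:
1 (in A, exclude), 2 (in A, exclude), 3 (not in A, include), 4 (in A, exclude), 5 (in A, exclude), 6 (not in A, include), 7 (not in A, include), 8 (in A, exclude), 9 (not in A, include), 10 (not in A, include), 11 (in A, exclude), 12 (in A, exclude), 13 (in A, exclude), 14 (in A, exclude), 15 (not in A, include), 16 (in A, exclude), 17 (in A, exclude), 18 (not in A, include), 19 (in A, exclude), 20 (in A, exclude), 21 (in A, exclude), 22 (in A, exclude), 23 (in A, exclude), 24 (not in A, include), 25 (in A, exclude), 26 (in A, exclude), 27 (in A, exclude), 28 (in A, exclude)
A' = {3, 6, 7, 9, 10, 15, 18, 24}

{3, 6, 7, 9, 10, 15, 18, 24}


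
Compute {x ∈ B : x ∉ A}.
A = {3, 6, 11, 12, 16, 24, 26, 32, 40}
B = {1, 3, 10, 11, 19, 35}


Set A = {3, 6, 11, 12, 16, 24, 26, 32, 40}
Set B = {1, 3, 10, 11, 19, 35}
Check each element of B against A:
1 ∉ A (include), 3 ∈ A, 10 ∉ A (include), 11 ∈ A, 19 ∉ A (include), 35 ∉ A (include)
Elements of B not in A: {1, 10, 19, 35}

{1, 10, 19, 35}


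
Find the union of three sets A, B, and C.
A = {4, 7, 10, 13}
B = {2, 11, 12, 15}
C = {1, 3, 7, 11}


Set A = {4, 7, 10, 13}
Set B = {2, 11, 12, 15}
Set C = {1, 3, 7, 11}
First, A ∪ B = {2, 4, 7, 10, 11, 12, 13, 15}
Then, (A ∪ B) ∪ C = {1, 2, 3, 4, 7, 10, 11, 12, 13, 15}

{1, 2, 3, 4, 7, 10, 11, 12, 13, 15}


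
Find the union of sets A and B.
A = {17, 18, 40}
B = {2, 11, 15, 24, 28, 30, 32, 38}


Set A = {17, 18, 40}
Set B = {2, 11, 15, 24, 28, 30, 32, 38}
A ∪ B includes all elements in either set.
Elements from A: {17, 18, 40}
Elements from B not already included: {2, 11, 15, 24, 28, 30, 32, 38}
A ∪ B = {2, 11, 15, 17, 18, 24, 28, 30, 32, 38, 40}

{2, 11, 15, 17, 18, 24, 28, 30, 32, 38, 40}


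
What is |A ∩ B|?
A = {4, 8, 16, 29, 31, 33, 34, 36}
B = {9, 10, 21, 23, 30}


Set A = {4, 8, 16, 29, 31, 33, 34, 36}
Set B = {9, 10, 21, 23, 30}
A ∩ B = {}
|A ∩ B| = 0

0


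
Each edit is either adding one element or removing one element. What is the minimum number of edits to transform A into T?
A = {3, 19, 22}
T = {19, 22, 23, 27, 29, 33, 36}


Set A = {3, 19, 22}
Set T = {19, 22, 23, 27, 29, 33, 36}
Elements to remove from A (in A, not in T): {3} → 1 removals
Elements to add to A (in T, not in A): {23, 27, 29, 33, 36} → 5 additions
Total edits = 1 + 5 = 6

6


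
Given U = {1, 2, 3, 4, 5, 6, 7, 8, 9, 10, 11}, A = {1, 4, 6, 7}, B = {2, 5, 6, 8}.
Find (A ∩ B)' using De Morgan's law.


U = {1, 2, 3, 4, 5, 6, 7, 8, 9, 10, 11}
A = {1, 4, 6, 7}, B = {2, 5, 6, 8}
A ∩ B = {6}
(A ∩ B)' = U \ (A ∩ B) = {1, 2, 3, 4, 5, 7, 8, 9, 10, 11}
Verification via A' ∪ B': A' = {2, 3, 5, 8, 9, 10, 11}, B' = {1, 3, 4, 7, 9, 10, 11}
A' ∪ B' = {1, 2, 3, 4, 5, 7, 8, 9, 10, 11} ✓

{1, 2, 3, 4, 5, 7, 8, 9, 10, 11}


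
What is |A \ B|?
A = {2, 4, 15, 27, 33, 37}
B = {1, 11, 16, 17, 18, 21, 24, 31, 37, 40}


Set A = {2, 4, 15, 27, 33, 37}
Set B = {1, 11, 16, 17, 18, 21, 24, 31, 37, 40}
A \ B = {2, 4, 15, 27, 33}
|A \ B| = 5

5


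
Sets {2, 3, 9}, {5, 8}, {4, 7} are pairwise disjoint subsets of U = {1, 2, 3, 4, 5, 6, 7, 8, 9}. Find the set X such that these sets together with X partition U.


U = {1, 2, 3, 4, 5, 6, 7, 8, 9}
Shown blocks: {2, 3, 9}, {5, 8}, {4, 7}
A partition's blocks are pairwise disjoint and cover U, so the missing block = U \ (union of shown blocks).
Union of shown blocks: {2, 3, 4, 5, 7, 8, 9}
Missing block = U \ (union) = {1, 6}

{1, 6}


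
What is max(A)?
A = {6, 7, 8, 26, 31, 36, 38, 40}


Set A = {6, 7, 8, 26, 31, 36, 38, 40}
Elements in ascending order: 6, 7, 8, 26, 31, 36, 38, 40
The largest element is 40.

40


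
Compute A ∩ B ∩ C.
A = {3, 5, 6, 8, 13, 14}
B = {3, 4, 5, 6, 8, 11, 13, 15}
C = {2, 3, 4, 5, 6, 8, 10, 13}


Set A = {3, 5, 6, 8, 13, 14}
Set B = {3, 4, 5, 6, 8, 11, 13, 15}
Set C = {2, 3, 4, 5, 6, 8, 10, 13}
First, A ∩ B = {3, 5, 6, 8, 13}
Then, (A ∩ B) ∩ C = {3, 5, 6, 8, 13}

{3, 5, 6, 8, 13}


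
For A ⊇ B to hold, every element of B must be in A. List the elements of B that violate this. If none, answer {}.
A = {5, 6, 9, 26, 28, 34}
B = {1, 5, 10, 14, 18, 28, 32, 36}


Set A = {5, 6, 9, 26, 28, 34}
Set B = {1, 5, 10, 14, 18, 28, 32, 36}
Check each element of B against A:
1 ∉ A (include), 5 ∈ A, 10 ∉ A (include), 14 ∉ A (include), 18 ∉ A (include), 28 ∈ A, 32 ∉ A (include), 36 ∉ A (include)
Elements of B not in A: {1, 10, 14, 18, 32, 36}

{1, 10, 14, 18, 32, 36}


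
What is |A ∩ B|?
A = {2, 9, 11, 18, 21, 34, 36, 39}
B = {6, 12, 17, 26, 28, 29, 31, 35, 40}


Set A = {2, 9, 11, 18, 21, 34, 36, 39}
Set B = {6, 12, 17, 26, 28, 29, 31, 35, 40}
A ∩ B = {}
|A ∩ B| = 0

0


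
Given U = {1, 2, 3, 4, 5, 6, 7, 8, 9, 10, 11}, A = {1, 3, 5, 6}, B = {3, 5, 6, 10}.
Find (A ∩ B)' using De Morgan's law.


U = {1, 2, 3, 4, 5, 6, 7, 8, 9, 10, 11}
A = {1, 3, 5, 6}, B = {3, 5, 6, 10}
A ∩ B = {3, 5, 6}
(A ∩ B)' = U \ (A ∩ B) = {1, 2, 4, 7, 8, 9, 10, 11}
Verification via A' ∪ B': A' = {2, 4, 7, 8, 9, 10, 11}, B' = {1, 2, 4, 7, 8, 9, 11}
A' ∪ B' = {1, 2, 4, 7, 8, 9, 10, 11} ✓

{1, 2, 4, 7, 8, 9, 10, 11}


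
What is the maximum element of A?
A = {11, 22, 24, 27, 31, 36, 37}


Set A = {11, 22, 24, 27, 31, 36, 37}
Elements in ascending order: 11, 22, 24, 27, 31, 36, 37
The largest element is 37.

37


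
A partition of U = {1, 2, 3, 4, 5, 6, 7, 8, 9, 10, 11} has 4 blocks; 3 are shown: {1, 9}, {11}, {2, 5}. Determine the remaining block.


U = {1, 2, 3, 4, 5, 6, 7, 8, 9, 10, 11}
Shown blocks: {1, 9}, {11}, {2, 5}
A partition's blocks are pairwise disjoint and cover U, so the missing block = U \ (union of shown blocks).
Union of shown blocks: {1, 2, 5, 9, 11}
Missing block = U \ (union) = {3, 4, 6, 7, 8, 10}

{3, 4, 6, 7, 8, 10}


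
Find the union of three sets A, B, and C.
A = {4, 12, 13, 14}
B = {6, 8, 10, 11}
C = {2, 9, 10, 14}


Set A = {4, 12, 13, 14}
Set B = {6, 8, 10, 11}
Set C = {2, 9, 10, 14}
First, A ∪ B = {4, 6, 8, 10, 11, 12, 13, 14}
Then, (A ∪ B) ∪ C = {2, 4, 6, 8, 9, 10, 11, 12, 13, 14}

{2, 4, 6, 8, 9, 10, 11, 12, 13, 14}


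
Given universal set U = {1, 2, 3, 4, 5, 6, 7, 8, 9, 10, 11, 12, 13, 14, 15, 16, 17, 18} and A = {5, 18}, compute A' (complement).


Universal set U = {1, 2, 3, 4, 5, 6, 7, 8, 9, 10, 11, 12, 13, 14, 15, 16, 17, 18}
Set A = {5, 18}
A' = U \ A = elements in U but not in A
Checking each element of U:
1 (not in A, include), 2 (not in A, include), 3 (not in A, include), 4 (not in A, include), 5 (in A, exclude), 6 (not in A, include), 7 (not in A, include), 8 (not in A, include), 9 (not in A, include), 10 (not in A, include), 11 (not in A, include), 12 (not in A, include), 13 (not in A, include), 14 (not in A, include), 15 (not in A, include), 16 (not in A, include), 17 (not in A, include), 18 (in A, exclude)
A' = {1, 2, 3, 4, 6, 7, 8, 9, 10, 11, 12, 13, 14, 15, 16, 17}

{1, 2, 3, 4, 6, 7, 8, 9, 10, 11, 12, 13, 14, 15, 16, 17}


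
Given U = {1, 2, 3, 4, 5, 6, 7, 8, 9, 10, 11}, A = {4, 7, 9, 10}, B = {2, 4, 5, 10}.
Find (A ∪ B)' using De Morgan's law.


U = {1, 2, 3, 4, 5, 6, 7, 8, 9, 10, 11}
A = {4, 7, 9, 10}, B = {2, 4, 5, 10}
A ∪ B = {2, 4, 5, 7, 9, 10}
(A ∪ B)' = U \ (A ∪ B) = {1, 3, 6, 8, 11}
Verification via A' ∩ B': A' = {1, 2, 3, 5, 6, 8, 11}, B' = {1, 3, 6, 7, 8, 9, 11}
A' ∩ B' = {1, 3, 6, 8, 11} ✓

{1, 3, 6, 8, 11}


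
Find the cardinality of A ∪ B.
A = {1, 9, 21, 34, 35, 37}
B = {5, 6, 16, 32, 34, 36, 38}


Set A = {1, 9, 21, 34, 35, 37}, |A| = 6
Set B = {5, 6, 16, 32, 34, 36, 38}, |B| = 7
A ∩ B = {34}, |A ∩ B| = 1
|A ∪ B| = |A| + |B| - |A ∩ B| = 6 + 7 - 1 = 12

12


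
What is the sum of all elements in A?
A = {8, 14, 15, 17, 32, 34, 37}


Set A = {8, 14, 15, 17, 32, 34, 37}
Sum = 8 + 14 + 15 + 17 + 32 + 34 + 37 = 157

157


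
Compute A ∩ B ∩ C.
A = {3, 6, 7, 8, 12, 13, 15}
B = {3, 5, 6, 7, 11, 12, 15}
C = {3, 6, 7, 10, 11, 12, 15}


Set A = {3, 6, 7, 8, 12, 13, 15}
Set B = {3, 5, 6, 7, 11, 12, 15}
Set C = {3, 6, 7, 10, 11, 12, 15}
First, A ∩ B = {3, 6, 7, 12, 15}
Then, (A ∩ B) ∩ C = {3, 6, 7, 12, 15}

{3, 6, 7, 12, 15}


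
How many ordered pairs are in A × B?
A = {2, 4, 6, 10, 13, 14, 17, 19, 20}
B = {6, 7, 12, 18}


Set A = {2, 4, 6, 10, 13, 14, 17, 19, 20} has 9 elements.
Set B = {6, 7, 12, 18} has 4 elements.
|A × B| = |A| × |B| = 9 × 4 = 36

36


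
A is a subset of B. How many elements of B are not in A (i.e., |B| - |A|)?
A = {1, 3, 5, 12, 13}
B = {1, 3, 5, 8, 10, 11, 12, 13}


Set A = {1, 3, 5, 12, 13}, |A| = 5
Set B = {1, 3, 5, 8, 10, 11, 12, 13}, |B| = 8
Since A ⊆ B: B \ A = {8, 10, 11}
|B| - |A| = 8 - 5 = 3

3


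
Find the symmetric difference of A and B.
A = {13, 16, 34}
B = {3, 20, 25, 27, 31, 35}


Set A = {13, 16, 34}
Set B = {3, 20, 25, 27, 31, 35}
A △ B = (A \ B) ∪ (B \ A)
Elements in A but not B: {13, 16, 34}
Elements in B but not A: {3, 20, 25, 27, 31, 35}
A △ B = {3, 13, 16, 20, 25, 27, 31, 34, 35}

{3, 13, 16, 20, 25, 27, 31, 34, 35}


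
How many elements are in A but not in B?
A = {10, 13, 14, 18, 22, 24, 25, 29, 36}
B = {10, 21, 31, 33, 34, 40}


Set A = {10, 13, 14, 18, 22, 24, 25, 29, 36}
Set B = {10, 21, 31, 33, 34, 40}
A \ B = {13, 14, 18, 22, 24, 25, 29, 36}
|A \ B| = 8

8


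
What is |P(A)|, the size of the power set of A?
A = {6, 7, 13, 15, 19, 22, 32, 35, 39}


Set A = {6, 7, 13, 15, 19, 22, 32, 35, 39}
|A| = 9
The power set P(A) contains all subsets of A.
|P(A)| = 2^|A| = 2^9 = 512

512


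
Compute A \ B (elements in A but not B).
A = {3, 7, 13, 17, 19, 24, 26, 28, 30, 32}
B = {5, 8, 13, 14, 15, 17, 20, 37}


Set A = {3, 7, 13, 17, 19, 24, 26, 28, 30, 32}
Set B = {5, 8, 13, 14, 15, 17, 20, 37}
A \ B includes elements in A that are not in B.
Check each element of A:
3 (not in B, keep), 7 (not in B, keep), 13 (in B, remove), 17 (in B, remove), 19 (not in B, keep), 24 (not in B, keep), 26 (not in B, keep), 28 (not in B, keep), 30 (not in B, keep), 32 (not in B, keep)
A \ B = {3, 7, 19, 24, 26, 28, 30, 32}

{3, 7, 19, 24, 26, 28, 30, 32}


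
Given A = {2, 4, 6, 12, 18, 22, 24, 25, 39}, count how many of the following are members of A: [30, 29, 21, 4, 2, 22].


Set A = {2, 4, 6, 12, 18, 22, 24, 25, 39}
Candidates: [30, 29, 21, 4, 2, 22]
Check each candidate:
30 ∉ A, 29 ∉ A, 21 ∉ A, 4 ∈ A, 2 ∈ A, 22 ∈ A
Count of candidates in A: 3

3


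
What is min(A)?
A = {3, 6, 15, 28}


Set A = {3, 6, 15, 28}
Elements in ascending order: 3, 6, 15, 28
The smallest element is 3.

3


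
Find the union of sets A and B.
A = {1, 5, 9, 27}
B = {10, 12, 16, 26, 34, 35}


Set A = {1, 5, 9, 27}
Set B = {10, 12, 16, 26, 34, 35}
A ∪ B includes all elements in either set.
Elements from A: {1, 5, 9, 27}
Elements from B not already included: {10, 12, 16, 26, 34, 35}
A ∪ B = {1, 5, 9, 10, 12, 16, 26, 27, 34, 35}

{1, 5, 9, 10, 12, 16, 26, 27, 34, 35}


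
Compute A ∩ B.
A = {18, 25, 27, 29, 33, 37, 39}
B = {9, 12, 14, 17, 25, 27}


Set A = {18, 25, 27, 29, 33, 37, 39}
Set B = {9, 12, 14, 17, 25, 27}
A ∩ B includes only elements in both sets.
Check each element of A against B:
18 ✗, 25 ✓, 27 ✓, 29 ✗, 33 ✗, 37 ✗, 39 ✗
A ∩ B = {25, 27}

{25, 27}


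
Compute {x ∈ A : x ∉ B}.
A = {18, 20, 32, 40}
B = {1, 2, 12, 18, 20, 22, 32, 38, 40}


Set A = {18, 20, 32, 40}
Set B = {1, 2, 12, 18, 20, 22, 32, 38, 40}
Check each element of A against B:
18 ∈ B, 20 ∈ B, 32 ∈ B, 40 ∈ B
Elements of A not in B: {}

{}


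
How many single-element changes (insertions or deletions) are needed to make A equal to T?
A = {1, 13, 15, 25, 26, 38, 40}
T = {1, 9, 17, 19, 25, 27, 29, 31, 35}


Set A = {1, 13, 15, 25, 26, 38, 40}
Set T = {1, 9, 17, 19, 25, 27, 29, 31, 35}
Elements to remove from A (in A, not in T): {13, 15, 26, 38, 40} → 5 removals
Elements to add to A (in T, not in A): {9, 17, 19, 27, 29, 31, 35} → 7 additions
Total edits = 5 + 7 = 12

12


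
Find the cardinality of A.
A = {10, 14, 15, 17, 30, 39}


Set A = {10, 14, 15, 17, 30, 39}
Listing elements: 10, 14, 15, 17, 30, 39
Counting: 6 elements
|A| = 6

6


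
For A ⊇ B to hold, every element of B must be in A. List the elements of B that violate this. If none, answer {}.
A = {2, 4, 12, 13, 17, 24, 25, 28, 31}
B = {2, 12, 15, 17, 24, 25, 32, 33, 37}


Set A = {2, 4, 12, 13, 17, 24, 25, 28, 31}
Set B = {2, 12, 15, 17, 24, 25, 32, 33, 37}
Check each element of B against A:
2 ∈ A, 12 ∈ A, 15 ∉ A (include), 17 ∈ A, 24 ∈ A, 25 ∈ A, 32 ∉ A (include), 33 ∉ A (include), 37 ∉ A (include)
Elements of B not in A: {15, 32, 33, 37}

{15, 32, 33, 37}


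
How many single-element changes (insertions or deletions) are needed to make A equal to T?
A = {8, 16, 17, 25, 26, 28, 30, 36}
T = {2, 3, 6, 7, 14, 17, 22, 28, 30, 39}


Set A = {8, 16, 17, 25, 26, 28, 30, 36}
Set T = {2, 3, 6, 7, 14, 17, 22, 28, 30, 39}
Elements to remove from A (in A, not in T): {8, 16, 25, 26, 36} → 5 removals
Elements to add to A (in T, not in A): {2, 3, 6, 7, 14, 22, 39} → 7 additions
Total edits = 5 + 7 = 12

12


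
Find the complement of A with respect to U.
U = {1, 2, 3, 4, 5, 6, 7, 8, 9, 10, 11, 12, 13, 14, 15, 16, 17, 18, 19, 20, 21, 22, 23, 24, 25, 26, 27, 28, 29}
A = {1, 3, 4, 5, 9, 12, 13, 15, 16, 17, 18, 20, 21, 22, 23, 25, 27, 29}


Universal set U = {1, 2, 3, 4, 5, 6, 7, 8, 9, 10, 11, 12, 13, 14, 15, 16, 17, 18, 19, 20, 21, 22, 23, 24, 25, 26, 27, 28, 29}
Set A = {1, 3, 4, 5, 9, 12, 13, 15, 16, 17, 18, 20, 21, 22, 23, 25, 27, 29}
A' = U \ A = elements in U but not in A
Checking each element of U:
1 (in A, exclude), 2 (not in A, include), 3 (in A, exclude), 4 (in A, exclude), 5 (in A, exclude), 6 (not in A, include), 7 (not in A, include), 8 (not in A, include), 9 (in A, exclude), 10 (not in A, include), 11 (not in A, include), 12 (in A, exclude), 13 (in A, exclude), 14 (not in A, include), 15 (in A, exclude), 16 (in A, exclude), 17 (in A, exclude), 18 (in A, exclude), 19 (not in A, include), 20 (in A, exclude), 21 (in A, exclude), 22 (in A, exclude), 23 (in A, exclude), 24 (not in A, include), 25 (in A, exclude), 26 (not in A, include), 27 (in A, exclude), 28 (not in A, include), 29 (in A, exclude)
A' = {2, 6, 7, 8, 10, 11, 14, 19, 24, 26, 28}

{2, 6, 7, 8, 10, 11, 14, 19, 24, 26, 28}


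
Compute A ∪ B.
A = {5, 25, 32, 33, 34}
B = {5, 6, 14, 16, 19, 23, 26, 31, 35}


Set A = {5, 25, 32, 33, 34}
Set B = {5, 6, 14, 16, 19, 23, 26, 31, 35}
A ∪ B includes all elements in either set.
Elements from A: {5, 25, 32, 33, 34}
Elements from B not already included: {6, 14, 16, 19, 23, 26, 31, 35}
A ∪ B = {5, 6, 14, 16, 19, 23, 25, 26, 31, 32, 33, 34, 35}

{5, 6, 14, 16, 19, 23, 25, 26, 31, 32, 33, 34, 35}


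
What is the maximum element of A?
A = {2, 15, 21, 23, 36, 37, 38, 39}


Set A = {2, 15, 21, 23, 36, 37, 38, 39}
Elements in ascending order: 2, 15, 21, 23, 36, 37, 38, 39
The largest element is 39.

39


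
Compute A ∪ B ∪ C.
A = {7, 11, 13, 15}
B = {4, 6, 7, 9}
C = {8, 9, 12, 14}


Set A = {7, 11, 13, 15}
Set B = {4, 6, 7, 9}
Set C = {8, 9, 12, 14}
First, A ∪ B = {4, 6, 7, 9, 11, 13, 15}
Then, (A ∪ B) ∪ C = {4, 6, 7, 8, 9, 11, 12, 13, 14, 15}

{4, 6, 7, 8, 9, 11, 12, 13, 14, 15}


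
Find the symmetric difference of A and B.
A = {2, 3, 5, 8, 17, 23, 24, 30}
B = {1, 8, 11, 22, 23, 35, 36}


Set A = {2, 3, 5, 8, 17, 23, 24, 30}
Set B = {1, 8, 11, 22, 23, 35, 36}
A △ B = (A \ B) ∪ (B \ A)
Elements in A but not B: {2, 3, 5, 17, 24, 30}
Elements in B but not A: {1, 11, 22, 35, 36}
A △ B = {1, 2, 3, 5, 11, 17, 22, 24, 30, 35, 36}

{1, 2, 3, 5, 11, 17, 22, 24, 30, 35, 36}


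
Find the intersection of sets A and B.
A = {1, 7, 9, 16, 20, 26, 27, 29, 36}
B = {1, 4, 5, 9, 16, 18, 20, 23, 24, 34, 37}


Set A = {1, 7, 9, 16, 20, 26, 27, 29, 36}
Set B = {1, 4, 5, 9, 16, 18, 20, 23, 24, 34, 37}
A ∩ B includes only elements in both sets.
Check each element of A against B:
1 ✓, 7 ✗, 9 ✓, 16 ✓, 20 ✓, 26 ✗, 27 ✗, 29 ✗, 36 ✗
A ∩ B = {1, 9, 16, 20}

{1, 9, 16, 20}


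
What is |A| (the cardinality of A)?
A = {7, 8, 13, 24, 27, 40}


Set A = {7, 8, 13, 24, 27, 40}
Listing elements: 7, 8, 13, 24, 27, 40
Counting: 6 elements
|A| = 6

6


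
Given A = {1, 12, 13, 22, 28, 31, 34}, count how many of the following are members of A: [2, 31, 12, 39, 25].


Set A = {1, 12, 13, 22, 28, 31, 34}
Candidates: [2, 31, 12, 39, 25]
Check each candidate:
2 ∉ A, 31 ∈ A, 12 ∈ A, 39 ∉ A, 25 ∉ A
Count of candidates in A: 2

2


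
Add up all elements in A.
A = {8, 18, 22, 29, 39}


Set A = {8, 18, 22, 29, 39}
Sum = 8 + 18 + 22 + 29 + 39 = 116

116


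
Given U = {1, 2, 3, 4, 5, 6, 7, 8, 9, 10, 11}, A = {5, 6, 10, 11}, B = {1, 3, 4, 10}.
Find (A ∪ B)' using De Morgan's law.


U = {1, 2, 3, 4, 5, 6, 7, 8, 9, 10, 11}
A = {5, 6, 10, 11}, B = {1, 3, 4, 10}
A ∪ B = {1, 3, 4, 5, 6, 10, 11}
(A ∪ B)' = U \ (A ∪ B) = {2, 7, 8, 9}
Verification via A' ∩ B': A' = {1, 2, 3, 4, 7, 8, 9}, B' = {2, 5, 6, 7, 8, 9, 11}
A' ∩ B' = {2, 7, 8, 9} ✓

{2, 7, 8, 9}


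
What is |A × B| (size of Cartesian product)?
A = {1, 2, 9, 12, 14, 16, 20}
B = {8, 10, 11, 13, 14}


Set A = {1, 2, 9, 12, 14, 16, 20} has 7 elements.
Set B = {8, 10, 11, 13, 14} has 5 elements.
|A × B| = |A| × |B| = 7 × 5 = 35

35


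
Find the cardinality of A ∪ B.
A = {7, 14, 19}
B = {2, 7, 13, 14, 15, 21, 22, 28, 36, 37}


Set A = {7, 14, 19}, |A| = 3
Set B = {2, 7, 13, 14, 15, 21, 22, 28, 36, 37}, |B| = 10
A ∩ B = {7, 14}, |A ∩ B| = 2
|A ∪ B| = |A| + |B| - |A ∩ B| = 3 + 10 - 2 = 11

11


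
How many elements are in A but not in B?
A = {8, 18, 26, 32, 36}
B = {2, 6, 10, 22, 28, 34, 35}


Set A = {8, 18, 26, 32, 36}
Set B = {2, 6, 10, 22, 28, 34, 35}
A \ B = {8, 18, 26, 32, 36}
|A \ B| = 5

5


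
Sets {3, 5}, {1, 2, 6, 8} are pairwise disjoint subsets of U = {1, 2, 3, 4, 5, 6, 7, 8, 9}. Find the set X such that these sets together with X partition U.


U = {1, 2, 3, 4, 5, 6, 7, 8, 9}
Shown blocks: {3, 5}, {1, 2, 6, 8}
A partition's blocks are pairwise disjoint and cover U, so the missing block = U \ (union of shown blocks).
Union of shown blocks: {1, 2, 3, 5, 6, 8}
Missing block = U \ (union) = {4, 7, 9}

{4, 7, 9}


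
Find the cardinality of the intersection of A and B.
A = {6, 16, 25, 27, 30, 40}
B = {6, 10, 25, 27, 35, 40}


Set A = {6, 16, 25, 27, 30, 40}
Set B = {6, 10, 25, 27, 35, 40}
A ∩ B = {6, 25, 27, 40}
|A ∩ B| = 4

4


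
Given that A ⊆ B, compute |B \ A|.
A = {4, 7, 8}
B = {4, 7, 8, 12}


Set A = {4, 7, 8}, |A| = 3
Set B = {4, 7, 8, 12}, |B| = 4
Since A ⊆ B: B \ A = {12}
|B| - |A| = 4 - 3 = 1

1


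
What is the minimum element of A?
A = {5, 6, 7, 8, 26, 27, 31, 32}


Set A = {5, 6, 7, 8, 26, 27, 31, 32}
Elements in ascending order: 5, 6, 7, 8, 26, 27, 31, 32
The smallest element is 5.

5


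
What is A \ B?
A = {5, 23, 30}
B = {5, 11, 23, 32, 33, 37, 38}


Set A = {5, 23, 30}
Set B = {5, 11, 23, 32, 33, 37, 38}
A \ B includes elements in A that are not in B.
Check each element of A:
5 (in B, remove), 23 (in B, remove), 30 (not in B, keep)
A \ B = {30}

{30}


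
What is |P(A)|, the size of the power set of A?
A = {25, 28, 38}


Set A = {25, 28, 38}
|A| = 3
The power set P(A) contains all subsets of A.
|P(A)| = 2^|A| = 2^3 = 8

8


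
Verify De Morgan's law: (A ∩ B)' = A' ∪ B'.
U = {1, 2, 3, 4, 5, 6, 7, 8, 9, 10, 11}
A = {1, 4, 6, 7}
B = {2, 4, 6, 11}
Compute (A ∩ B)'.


U = {1, 2, 3, 4, 5, 6, 7, 8, 9, 10, 11}
A = {1, 4, 6, 7}, B = {2, 4, 6, 11}
A ∩ B = {4, 6}
(A ∩ B)' = U \ (A ∩ B) = {1, 2, 3, 5, 7, 8, 9, 10, 11}
Verification via A' ∪ B': A' = {2, 3, 5, 8, 9, 10, 11}, B' = {1, 3, 5, 7, 8, 9, 10}
A' ∪ B' = {1, 2, 3, 5, 7, 8, 9, 10, 11} ✓

{1, 2, 3, 5, 7, 8, 9, 10, 11}


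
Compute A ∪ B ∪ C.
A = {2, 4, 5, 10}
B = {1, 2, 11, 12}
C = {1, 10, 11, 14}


Set A = {2, 4, 5, 10}
Set B = {1, 2, 11, 12}
Set C = {1, 10, 11, 14}
First, A ∪ B = {1, 2, 4, 5, 10, 11, 12}
Then, (A ∪ B) ∪ C = {1, 2, 4, 5, 10, 11, 12, 14}

{1, 2, 4, 5, 10, 11, 12, 14}


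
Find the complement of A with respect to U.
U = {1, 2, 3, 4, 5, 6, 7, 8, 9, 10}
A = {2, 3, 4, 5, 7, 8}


Universal set U = {1, 2, 3, 4, 5, 6, 7, 8, 9, 10}
Set A = {2, 3, 4, 5, 7, 8}
A' = U \ A = elements in U but not in A
Checking each element of U:
1 (not in A, include), 2 (in A, exclude), 3 (in A, exclude), 4 (in A, exclude), 5 (in A, exclude), 6 (not in A, include), 7 (in A, exclude), 8 (in A, exclude), 9 (not in A, include), 10 (not in A, include)
A' = {1, 6, 9, 10}

{1, 6, 9, 10}


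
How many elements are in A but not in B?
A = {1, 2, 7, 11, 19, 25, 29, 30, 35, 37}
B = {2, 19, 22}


Set A = {1, 2, 7, 11, 19, 25, 29, 30, 35, 37}
Set B = {2, 19, 22}
A \ B = {1, 7, 11, 25, 29, 30, 35, 37}
|A \ B| = 8

8


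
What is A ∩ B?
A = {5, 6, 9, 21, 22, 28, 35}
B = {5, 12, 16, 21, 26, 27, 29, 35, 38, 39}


Set A = {5, 6, 9, 21, 22, 28, 35}
Set B = {5, 12, 16, 21, 26, 27, 29, 35, 38, 39}
A ∩ B includes only elements in both sets.
Check each element of A against B:
5 ✓, 6 ✗, 9 ✗, 21 ✓, 22 ✗, 28 ✗, 35 ✓
A ∩ B = {5, 21, 35}

{5, 21, 35}


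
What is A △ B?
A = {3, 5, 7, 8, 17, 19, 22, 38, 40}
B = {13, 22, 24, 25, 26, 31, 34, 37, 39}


Set A = {3, 5, 7, 8, 17, 19, 22, 38, 40}
Set B = {13, 22, 24, 25, 26, 31, 34, 37, 39}
A △ B = (A \ B) ∪ (B \ A)
Elements in A but not B: {3, 5, 7, 8, 17, 19, 38, 40}
Elements in B but not A: {13, 24, 25, 26, 31, 34, 37, 39}
A △ B = {3, 5, 7, 8, 13, 17, 19, 24, 25, 26, 31, 34, 37, 38, 39, 40}

{3, 5, 7, 8, 13, 17, 19, 24, 25, 26, 31, 34, 37, 38, 39, 40}


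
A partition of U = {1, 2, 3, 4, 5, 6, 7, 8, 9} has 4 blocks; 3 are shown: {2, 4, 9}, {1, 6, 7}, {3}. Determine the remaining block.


U = {1, 2, 3, 4, 5, 6, 7, 8, 9}
Shown blocks: {2, 4, 9}, {1, 6, 7}, {3}
A partition's blocks are pairwise disjoint and cover U, so the missing block = U \ (union of shown blocks).
Union of shown blocks: {1, 2, 3, 4, 6, 7, 9}
Missing block = U \ (union) = {5, 8}

{5, 8}


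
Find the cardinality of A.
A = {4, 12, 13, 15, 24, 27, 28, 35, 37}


Set A = {4, 12, 13, 15, 24, 27, 28, 35, 37}
Listing elements: 4, 12, 13, 15, 24, 27, 28, 35, 37
Counting: 9 elements
|A| = 9

9


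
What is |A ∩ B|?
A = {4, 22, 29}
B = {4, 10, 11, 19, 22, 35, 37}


Set A = {4, 22, 29}
Set B = {4, 10, 11, 19, 22, 35, 37}
A ∩ B = {4, 22}
|A ∩ B| = 2

2


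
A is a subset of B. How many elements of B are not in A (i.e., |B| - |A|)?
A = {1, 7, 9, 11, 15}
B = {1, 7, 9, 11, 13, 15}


Set A = {1, 7, 9, 11, 15}, |A| = 5
Set B = {1, 7, 9, 11, 13, 15}, |B| = 6
Since A ⊆ B: B \ A = {13}
|B| - |A| = 6 - 5 = 1

1


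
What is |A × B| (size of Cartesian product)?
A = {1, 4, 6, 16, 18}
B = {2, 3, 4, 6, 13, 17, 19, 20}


Set A = {1, 4, 6, 16, 18} has 5 elements.
Set B = {2, 3, 4, 6, 13, 17, 19, 20} has 8 elements.
|A × B| = |A| × |B| = 5 × 8 = 40

40


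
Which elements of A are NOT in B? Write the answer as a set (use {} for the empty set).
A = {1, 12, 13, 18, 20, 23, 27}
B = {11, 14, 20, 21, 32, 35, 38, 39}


Set A = {1, 12, 13, 18, 20, 23, 27}
Set B = {11, 14, 20, 21, 32, 35, 38, 39}
Check each element of A against B:
1 ∉ B (include), 12 ∉ B (include), 13 ∉ B (include), 18 ∉ B (include), 20 ∈ B, 23 ∉ B (include), 27 ∉ B (include)
Elements of A not in B: {1, 12, 13, 18, 23, 27}

{1, 12, 13, 18, 23, 27}


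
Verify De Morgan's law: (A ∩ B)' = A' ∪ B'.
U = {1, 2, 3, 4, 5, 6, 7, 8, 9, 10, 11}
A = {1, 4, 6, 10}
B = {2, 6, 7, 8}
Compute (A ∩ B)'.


U = {1, 2, 3, 4, 5, 6, 7, 8, 9, 10, 11}
A = {1, 4, 6, 10}, B = {2, 6, 7, 8}
A ∩ B = {6}
(A ∩ B)' = U \ (A ∩ B) = {1, 2, 3, 4, 5, 7, 8, 9, 10, 11}
Verification via A' ∪ B': A' = {2, 3, 5, 7, 8, 9, 11}, B' = {1, 3, 4, 5, 9, 10, 11}
A' ∪ B' = {1, 2, 3, 4, 5, 7, 8, 9, 10, 11} ✓

{1, 2, 3, 4, 5, 7, 8, 9, 10, 11}


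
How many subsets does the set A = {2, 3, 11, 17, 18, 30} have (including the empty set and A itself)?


Set A = {2, 3, 11, 17, 18, 30}
|A| = 6
The power set P(A) contains all subsets of A.
|P(A)| = 2^|A| = 2^6 = 64

64


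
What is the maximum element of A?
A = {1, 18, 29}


Set A = {1, 18, 29}
Elements in ascending order: 1, 18, 29
The largest element is 29.

29


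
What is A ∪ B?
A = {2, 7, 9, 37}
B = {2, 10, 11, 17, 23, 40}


Set A = {2, 7, 9, 37}
Set B = {2, 10, 11, 17, 23, 40}
A ∪ B includes all elements in either set.
Elements from A: {2, 7, 9, 37}
Elements from B not already included: {10, 11, 17, 23, 40}
A ∪ B = {2, 7, 9, 10, 11, 17, 23, 37, 40}

{2, 7, 9, 10, 11, 17, 23, 37, 40}


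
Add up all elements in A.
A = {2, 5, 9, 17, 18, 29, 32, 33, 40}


Set A = {2, 5, 9, 17, 18, 29, 32, 33, 40}
Sum = 2 + 5 + 9 + 17 + 18 + 29 + 32 + 33 + 40 = 185

185


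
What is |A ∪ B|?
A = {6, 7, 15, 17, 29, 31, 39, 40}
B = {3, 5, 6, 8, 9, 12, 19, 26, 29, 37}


Set A = {6, 7, 15, 17, 29, 31, 39, 40}, |A| = 8
Set B = {3, 5, 6, 8, 9, 12, 19, 26, 29, 37}, |B| = 10
A ∩ B = {6, 29}, |A ∩ B| = 2
|A ∪ B| = |A| + |B| - |A ∩ B| = 8 + 10 - 2 = 16

16


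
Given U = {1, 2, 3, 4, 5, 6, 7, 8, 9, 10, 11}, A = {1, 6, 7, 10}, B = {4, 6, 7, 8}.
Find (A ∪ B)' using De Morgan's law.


U = {1, 2, 3, 4, 5, 6, 7, 8, 9, 10, 11}
A = {1, 6, 7, 10}, B = {4, 6, 7, 8}
A ∪ B = {1, 4, 6, 7, 8, 10}
(A ∪ B)' = U \ (A ∪ B) = {2, 3, 5, 9, 11}
Verification via A' ∩ B': A' = {2, 3, 4, 5, 8, 9, 11}, B' = {1, 2, 3, 5, 9, 10, 11}
A' ∩ B' = {2, 3, 5, 9, 11} ✓

{2, 3, 5, 9, 11}


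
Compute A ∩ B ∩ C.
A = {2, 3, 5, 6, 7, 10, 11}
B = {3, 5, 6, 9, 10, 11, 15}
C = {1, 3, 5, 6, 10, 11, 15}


Set A = {2, 3, 5, 6, 7, 10, 11}
Set B = {3, 5, 6, 9, 10, 11, 15}
Set C = {1, 3, 5, 6, 10, 11, 15}
First, A ∩ B = {3, 5, 6, 10, 11}
Then, (A ∩ B) ∩ C = {3, 5, 6, 10, 11}

{3, 5, 6, 10, 11}


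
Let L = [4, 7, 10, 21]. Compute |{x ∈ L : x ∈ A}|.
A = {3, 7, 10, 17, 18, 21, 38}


Set A = {3, 7, 10, 17, 18, 21, 38}
Candidates: [4, 7, 10, 21]
Check each candidate:
4 ∉ A, 7 ∈ A, 10 ∈ A, 21 ∈ A
Count of candidates in A: 3

3


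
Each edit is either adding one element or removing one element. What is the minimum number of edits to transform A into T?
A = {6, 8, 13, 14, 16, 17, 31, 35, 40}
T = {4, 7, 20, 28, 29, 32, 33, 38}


Set A = {6, 8, 13, 14, 16, 17, 31, 35, 40}
Set T = {4, 7, 20, 28, 29, 32, 33, 38}
Elements to remove from A (in A, not in T): {6, 8, 13, 14, 16, 17, 31, 35, 40} → 9 removals
Elements to add to A (in T, not in A): {4, 7, 20, 28, 29, 32, 33, 38} → 8 additions
Total edits = 9 + 8 = 17

17


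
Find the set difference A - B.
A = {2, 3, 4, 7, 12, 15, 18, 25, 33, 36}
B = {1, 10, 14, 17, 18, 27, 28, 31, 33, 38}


Set A = {2, 3, 4, 7, 12, 15, 18, 25, 33, 36}
Set B = {1, 10, 14, 17, 18, 27, 28, 31, 33, 38}
A \ B includes elements in A that are not in B.
Check each element of A:
2 (not in B, keep), 3 (not in B, keep), 4 (not in B, keep), 7 (not in B, keep), 12 (not in B, keep), 15 (not in B, keep), 18 (in B, remove), 25 (not in B, keep), 33 (in B, remove), 36 (not in B, keep)
A \ B = {2, 3, 4, 7, 12, 15, 25, 36}

{2, 3, 4, 7, 12, 15, 25, 36}


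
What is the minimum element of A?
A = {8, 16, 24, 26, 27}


Set A = {8, 16, 24, 26, 27}
Elements in ascending order: 8, 16, 24, 26, 27
The smallest element is 8.

8


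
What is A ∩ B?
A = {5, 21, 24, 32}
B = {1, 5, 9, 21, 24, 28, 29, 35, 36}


Set A = {5, 21, 24, 32}
Set B = {1, 5, 9, 21, 24, 28, 29, 35, 36}
A ∩ B includes only elements in both sets.
Check each element of A against B:
5 ✓, 21 ✓, 24 ✓, 32 ✗
A ∩ B = {5, 21, 24}

{5, 21, 24}


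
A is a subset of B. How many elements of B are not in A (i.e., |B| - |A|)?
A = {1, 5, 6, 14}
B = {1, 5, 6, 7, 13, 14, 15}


Set A = {1, 5, 6, 14}, |A| = 4
Set B = {1, 5, 6, 7, 13, 14, 15}, |B| = 7
Since A ⊆ B: B \ A = {7, 13, 15}
|B| - |A| = 7 - 4 = 3

3


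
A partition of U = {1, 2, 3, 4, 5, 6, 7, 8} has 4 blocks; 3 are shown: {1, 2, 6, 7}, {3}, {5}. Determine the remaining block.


U = {1, 2, 3, 4, 5, 6, 7, 8}
Shown blocks: {1, 2, 6, 7}, {3}, {5}
A partition's blocks are pairwise disjoint and cover U, so the missing block = U \ (union of shown blocks).
Union of shown blocks: {1, 2, 3, 5, 6, 7}
Missing block = U \ (union) = {4, 8}

{4, 8}


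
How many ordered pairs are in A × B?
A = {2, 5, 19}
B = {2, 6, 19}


Set A = {2, 5, 19} has 3 elements.
Set B = {2, 6, 19} has 3 elements.
|A × B| = |A| × |B| = 3 × 3 = 9

9


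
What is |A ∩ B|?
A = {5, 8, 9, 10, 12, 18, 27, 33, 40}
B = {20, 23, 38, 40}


Set A = {5, 8, 9, 10, 12, 18, 27, 33, 40}
Set B = {20, 23, 38, 40}
A ∩ B = {40}
|A ∩ B| = 1

1


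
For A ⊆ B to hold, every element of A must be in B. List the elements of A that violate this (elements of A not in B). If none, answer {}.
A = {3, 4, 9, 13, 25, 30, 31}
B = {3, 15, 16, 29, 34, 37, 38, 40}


Set A = {3, 4, 9, 13, 25, 30, 31}
Set B = {3, 15, 16, 29, 34, 37, 38, 40}
Check each element of A against B:
3 ∈ B, 4 ∉ B (include), 9 ∉ B (include), 13 ∉ B (include), 25 ∉ B (include), 30 ∉ B (include), 31 ∉ B (include)
Elements of A not in B: {4, 9, 13, 25, 30, 31}

{4, 9, 13, 25, 30, 31}


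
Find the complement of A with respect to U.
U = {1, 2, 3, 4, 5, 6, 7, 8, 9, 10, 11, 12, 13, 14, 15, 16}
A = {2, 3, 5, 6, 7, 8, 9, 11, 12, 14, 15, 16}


Universal set U = {1, 2, 3, 4, 5, 6, 7, 8, 9, 10, 11, 12, 13, 14, 15, 16}
Set A = {2, 3, 5, 6, 7, 8, 9, 11, 12, 14, 15, 16}
A' = U \ A = elements in U but not in A
Checking each element of U:
1 (not in A, include), 2 (in A, exclude), 3 (in A, exclude), 4 (not in A, include), 5 (in A, exclude), 6 (in A, exclude), 7 (in A, exclude), 8 (in A, exclude), 9 (in A, exclude), 10 (not in A, include), 11 (in A, exclude), 12 (in A, exclude), 13 (not in A, include), 14 (in A, exclude), 15 (in A, exclude), 16 (in A, exclude)
A' = {1, 4, 10, 13}

{1, 4, 10, 13}


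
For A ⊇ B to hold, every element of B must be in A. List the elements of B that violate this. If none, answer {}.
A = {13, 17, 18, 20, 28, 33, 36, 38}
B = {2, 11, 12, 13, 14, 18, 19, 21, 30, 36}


Set A = {13, 17, 18, 20, 28, 33, 36, 38}
Set B = {2, 11, 12, 13, 14, 18, 19, 21, 30, 36}
Check each element of B against A:
2 ∉ A (include), 11 ∉ A (include), 12 ∉ A (include), 13 ∈ A, 14 ∉ A (include), 18 ∈ A, 19 ∉ A (include), 21 ∉ A (include), 30 ∉ A (include), 36 ∈ A
Elements of B not in A: {2, 11, 12, 14, 19, 21, 30}

{2, 11, 12, 14, 19, 21, 30}


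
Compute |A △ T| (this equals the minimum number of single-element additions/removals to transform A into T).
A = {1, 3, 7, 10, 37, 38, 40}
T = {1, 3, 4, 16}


Set A = {1, 3, 7, 10, 37, 38, 40}
Set T = {1, 3, 4, 16}
Elements to remove from A (in A, not in T): {7, 10, 37, 38, 40} → 5 removals
Elements to add to A (in T, not in A): {4, 16} → 2 additions
Total edits = 5 + 2 = 7

7


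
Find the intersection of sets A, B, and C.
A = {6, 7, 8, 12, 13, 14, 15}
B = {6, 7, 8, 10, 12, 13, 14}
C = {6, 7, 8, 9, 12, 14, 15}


Set A = {6, 7, 8, 12, 13, 14, 15}
Set B = {6, 7, 8, 10, 12, 13, 14}
Set C = {6, 7, 8, 9, 12, 14, 15}
First, A ∩ B = {6, 7, 8, 12, 13, 14}
Then, (A ∩ B) ∩ C = {6, 7, 8, 12, 14}

{6, 7, 8, 12, 14}


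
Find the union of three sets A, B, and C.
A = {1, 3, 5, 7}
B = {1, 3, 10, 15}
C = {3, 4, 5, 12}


Set A = {1, 3, 5, 7}
Set B = {1, 3, 10, 15}
Set C = {3, 4, 5, 12}
First, A ∪ B = {1, 3, 5, 7, 10, 15}
Then, (A ∪ B) ∪ C = {1, 3, 4, 5, 7, 10, 12, 15}

{1, 3, 4, 5, 7, 10, 12, 15}


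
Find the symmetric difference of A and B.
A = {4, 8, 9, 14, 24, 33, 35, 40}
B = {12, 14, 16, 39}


Set A = {4, 8, 9, 14, 24, 33, 35, 40}
Set B = {12, 14, 16, 39}
A △ B = (A \ B) ∪ (B \ A)
Elements in A but not B: {4, 8, 9, 24, 33, 35, 40}
Elements in B but not A: {12, 16, 39}
A △ B = {4, 8, 9, 12, 16, 24, 33, 35, 39, 40}

{4, 8, 9, 12, 16, 24, 33, 35, 39, 40}


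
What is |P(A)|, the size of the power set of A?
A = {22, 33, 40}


Set A = {22, 33, 40}
|A| = 3
The power set P(A) contains all subsets of A.
|P(A)| = 2^|A| = 2^3 = 8

8


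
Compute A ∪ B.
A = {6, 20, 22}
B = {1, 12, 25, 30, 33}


Set A = {6, 20, 22}
Set B = {1, 12, 25, 30, 33}
A ∪ B includes all elements in either set.
Elements from A: {6, 20, 22}
Elements from B not already included: {1, 12, 25, 30, 33}
A ∪ B = {1, 6, 12, 20, 22, 25, 30, 33}

{1, 6, 12, 20, 22, 25, 30, 33}


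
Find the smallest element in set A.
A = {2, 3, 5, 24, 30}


Set A = {2, 3, 5, 24, 30}
Elements in ascending order: 2, 3, 5, 24, 30
The smallest element is 2.

2
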